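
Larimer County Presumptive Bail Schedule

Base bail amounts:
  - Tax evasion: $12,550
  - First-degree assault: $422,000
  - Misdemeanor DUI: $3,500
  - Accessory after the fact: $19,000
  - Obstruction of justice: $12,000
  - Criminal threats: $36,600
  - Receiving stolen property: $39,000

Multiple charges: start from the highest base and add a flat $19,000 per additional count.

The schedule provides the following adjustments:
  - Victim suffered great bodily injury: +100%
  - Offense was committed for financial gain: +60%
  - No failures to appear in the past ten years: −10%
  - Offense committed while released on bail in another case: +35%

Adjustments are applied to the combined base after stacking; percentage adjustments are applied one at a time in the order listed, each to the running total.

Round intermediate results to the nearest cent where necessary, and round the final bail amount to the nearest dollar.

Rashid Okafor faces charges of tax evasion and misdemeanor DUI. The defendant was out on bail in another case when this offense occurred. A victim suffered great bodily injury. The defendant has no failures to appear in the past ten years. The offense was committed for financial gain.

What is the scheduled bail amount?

Base amounts from the schedule: tax evasion $12,550; misdemeanor DUI $3,500.
Stacking rule: highest base plus $19,000 per additional charge. Highest is tax evasion at $12,550; 1 additional charge → +$19,000. Combined base = $31,550.
Victim suffered great bodily injury (+100%): $31,550 × 2 = $63,100.
Offense was committed for financial gain (+60%): $63,100 × 1.6 = $100,960.
No failures to appear in the past ten years (−10%): $100,960 × 0.9 = $90,864.
Offense committed while released on bail in another case (+35%): $90,864 × 1.35 = $122,666.40.
Rounded to the nearest dollar: $122,666.

$122,666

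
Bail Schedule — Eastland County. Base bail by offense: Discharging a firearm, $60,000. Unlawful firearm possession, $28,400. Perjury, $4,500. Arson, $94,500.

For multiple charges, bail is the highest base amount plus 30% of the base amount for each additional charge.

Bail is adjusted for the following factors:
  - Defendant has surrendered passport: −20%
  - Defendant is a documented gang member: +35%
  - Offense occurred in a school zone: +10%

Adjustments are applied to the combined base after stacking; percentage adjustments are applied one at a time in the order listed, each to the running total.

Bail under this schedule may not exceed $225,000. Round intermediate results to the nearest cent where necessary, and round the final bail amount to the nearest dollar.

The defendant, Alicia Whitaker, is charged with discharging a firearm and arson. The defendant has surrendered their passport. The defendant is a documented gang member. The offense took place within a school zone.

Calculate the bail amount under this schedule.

Base amounts from the schedule: discharging a firearm $60,000; arson $94,500.
Stacking rule: highest base plus 30% of each additional charge. Highest is arson at $94,500. Additional: $60,000 × 30% = $18,000. Combined base = $94,500 + $18,000 = $112,500.
Defendant has surrendered passport (−20%): $112,500 × 0.8 = $90,000.
Defendant is a documented gang member (+35%): $90,000 × 1.35 = $121,500.
Offense occurred in a school zone (+10%): $121,500 × 1.1 = $133,650.
$133,650 is within the $225,000 maximum.

$133,650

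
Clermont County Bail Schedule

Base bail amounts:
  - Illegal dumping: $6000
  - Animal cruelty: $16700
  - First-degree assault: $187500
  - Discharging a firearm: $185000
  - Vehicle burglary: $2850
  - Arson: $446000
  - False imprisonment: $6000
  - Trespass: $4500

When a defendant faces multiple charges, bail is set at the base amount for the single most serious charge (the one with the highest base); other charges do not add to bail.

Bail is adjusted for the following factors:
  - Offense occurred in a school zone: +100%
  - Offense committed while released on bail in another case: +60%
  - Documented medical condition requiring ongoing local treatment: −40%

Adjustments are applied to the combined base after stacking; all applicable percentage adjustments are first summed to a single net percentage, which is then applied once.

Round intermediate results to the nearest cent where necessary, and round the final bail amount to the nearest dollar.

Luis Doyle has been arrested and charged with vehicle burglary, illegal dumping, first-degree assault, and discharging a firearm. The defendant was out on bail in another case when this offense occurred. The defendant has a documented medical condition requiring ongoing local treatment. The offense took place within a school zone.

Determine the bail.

$412500

Base amounts from the schedule: vehicle burglary $2850; illegal dumping $6000; first-degree assault $187500; discharging a firearm $185000.
Stacking rule: use the highest base only. Highest is first-degree assault at $187500. Combined base = $187500.
Net percentage adjustment: +100% +60% −40% = +120%. $187500 × 2.2 = $412500.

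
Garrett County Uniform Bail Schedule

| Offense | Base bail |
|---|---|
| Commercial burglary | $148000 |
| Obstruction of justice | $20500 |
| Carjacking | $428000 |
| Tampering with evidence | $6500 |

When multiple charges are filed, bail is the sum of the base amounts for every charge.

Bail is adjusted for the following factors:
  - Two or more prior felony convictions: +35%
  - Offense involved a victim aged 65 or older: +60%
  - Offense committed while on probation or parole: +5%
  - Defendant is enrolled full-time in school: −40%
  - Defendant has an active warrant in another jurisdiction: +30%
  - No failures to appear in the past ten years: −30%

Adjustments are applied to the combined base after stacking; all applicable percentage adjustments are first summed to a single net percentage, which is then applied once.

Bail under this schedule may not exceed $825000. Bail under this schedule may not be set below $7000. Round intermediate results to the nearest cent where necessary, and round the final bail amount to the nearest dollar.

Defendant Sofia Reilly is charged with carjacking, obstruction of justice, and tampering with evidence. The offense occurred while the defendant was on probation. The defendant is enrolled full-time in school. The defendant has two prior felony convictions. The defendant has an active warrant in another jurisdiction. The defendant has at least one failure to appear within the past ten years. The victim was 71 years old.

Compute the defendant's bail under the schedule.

Base amounts from the schedule: carjacking $428000; obstruction of justice $20500; tampering with evidence $6500.
Stacking rule: sum of all bases. $428000 + $20500 + $6500 = $455000.
Net percentage adjustment: +35% +60% +5% −40% +30% = +90%. $455000 × 1.9 = $864500.
Result $864500 exceeds the maximum of $825000; bail is capped at $825000.
$825000 is at or above the $7000 minimum.

$825000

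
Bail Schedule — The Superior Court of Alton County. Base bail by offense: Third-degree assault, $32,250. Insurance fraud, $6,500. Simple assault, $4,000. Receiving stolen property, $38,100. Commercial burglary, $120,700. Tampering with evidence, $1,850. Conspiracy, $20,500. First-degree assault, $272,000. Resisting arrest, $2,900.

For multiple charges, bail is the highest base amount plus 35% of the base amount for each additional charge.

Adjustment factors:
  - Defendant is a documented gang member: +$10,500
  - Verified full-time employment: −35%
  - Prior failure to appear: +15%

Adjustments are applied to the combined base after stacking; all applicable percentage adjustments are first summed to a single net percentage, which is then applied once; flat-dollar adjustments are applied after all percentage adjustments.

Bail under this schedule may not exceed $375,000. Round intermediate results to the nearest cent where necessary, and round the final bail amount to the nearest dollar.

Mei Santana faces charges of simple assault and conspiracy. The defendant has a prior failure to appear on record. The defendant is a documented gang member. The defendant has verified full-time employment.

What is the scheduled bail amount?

Base amounts from the schedule: simple assault $4,000; conspiracy $20,500.
Stacking rule: highest base plus 35% of each additional charge. Highest is conspiracy at $20,500. Additional: $4,000 × 35% = $1,400. Combined base = $20,500 + $1,400 = $21,900.
Net percentage adjustment: −35% +15% = −20%. $21,900 × 0.8 = $17,520.
Defendant is a documented gang member (+$10,500 flat): $17,520 + $10,500 = $28,020.
$28,020 is within the $375,000 maximum.

$28,020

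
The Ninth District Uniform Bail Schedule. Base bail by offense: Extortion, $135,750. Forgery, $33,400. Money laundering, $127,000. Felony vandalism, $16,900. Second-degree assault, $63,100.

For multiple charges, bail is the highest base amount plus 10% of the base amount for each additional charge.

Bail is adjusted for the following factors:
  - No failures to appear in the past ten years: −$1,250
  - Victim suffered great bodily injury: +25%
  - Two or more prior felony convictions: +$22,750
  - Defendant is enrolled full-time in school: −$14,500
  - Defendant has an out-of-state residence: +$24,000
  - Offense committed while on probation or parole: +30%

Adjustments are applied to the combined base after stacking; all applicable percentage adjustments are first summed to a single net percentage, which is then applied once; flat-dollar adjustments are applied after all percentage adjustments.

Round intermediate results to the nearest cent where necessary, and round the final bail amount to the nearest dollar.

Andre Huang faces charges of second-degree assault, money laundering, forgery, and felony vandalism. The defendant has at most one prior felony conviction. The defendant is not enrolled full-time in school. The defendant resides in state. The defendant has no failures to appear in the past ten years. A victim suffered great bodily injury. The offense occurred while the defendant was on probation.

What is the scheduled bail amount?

Base amounts from the schedule: second-degree assault $63,100; money laundering $127,000; forgery $33,400; felony vandalism $16,900.
Stacking rule: highest base plus 10% of each additional charge. Highest is money laundering at $127,000. Additional: $63,100 × 10% = $6,310; $33,400 × 10% = $3,340; $16,900 × 10% = $1,690. Combined base = $127,000 + $11,340 = $138,340.
Net percentage adjustment: +25% +30% = +55%. $138,340 × 1.55 = $214,427.
No failures to appear in the past ten years (−$1,250 flat): $214,427 − $1,250 = $213,177.

$213,177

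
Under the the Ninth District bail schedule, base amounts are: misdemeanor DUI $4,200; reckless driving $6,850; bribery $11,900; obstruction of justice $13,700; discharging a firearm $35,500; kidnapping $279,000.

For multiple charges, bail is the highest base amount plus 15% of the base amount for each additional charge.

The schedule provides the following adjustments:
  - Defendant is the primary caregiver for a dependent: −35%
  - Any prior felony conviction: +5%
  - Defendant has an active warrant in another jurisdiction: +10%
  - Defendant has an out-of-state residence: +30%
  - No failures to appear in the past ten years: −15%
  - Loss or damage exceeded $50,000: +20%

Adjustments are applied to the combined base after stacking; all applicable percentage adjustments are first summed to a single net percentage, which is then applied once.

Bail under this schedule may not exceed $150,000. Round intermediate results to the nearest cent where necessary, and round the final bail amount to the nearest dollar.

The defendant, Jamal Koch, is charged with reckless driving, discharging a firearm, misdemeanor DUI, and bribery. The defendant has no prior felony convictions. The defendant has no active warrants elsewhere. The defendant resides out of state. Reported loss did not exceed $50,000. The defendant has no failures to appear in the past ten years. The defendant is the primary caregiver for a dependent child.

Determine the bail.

$31,154

Base amounts from the schedule: reckless driving $6,850; discharging a firearm $35,500; misdemeanor DUI $4,200; bribery $11,900.
Stacking rule: highest base plus 15% of each additional charge. Highest is discharging a firearm at $35,500. Additional: $6,850 × 15% = $1,027.50; $4,200 × 15% = $630; $11,900 × 15% = $1,785. Combined base = $35,500 + $3,442.50 = $38,942.50.
Net percentage adjustment: −35% +30% −15% = −20%. $38,942.50 × 0.8 = $31,154.
$31,154 is within the $150,000 maximum.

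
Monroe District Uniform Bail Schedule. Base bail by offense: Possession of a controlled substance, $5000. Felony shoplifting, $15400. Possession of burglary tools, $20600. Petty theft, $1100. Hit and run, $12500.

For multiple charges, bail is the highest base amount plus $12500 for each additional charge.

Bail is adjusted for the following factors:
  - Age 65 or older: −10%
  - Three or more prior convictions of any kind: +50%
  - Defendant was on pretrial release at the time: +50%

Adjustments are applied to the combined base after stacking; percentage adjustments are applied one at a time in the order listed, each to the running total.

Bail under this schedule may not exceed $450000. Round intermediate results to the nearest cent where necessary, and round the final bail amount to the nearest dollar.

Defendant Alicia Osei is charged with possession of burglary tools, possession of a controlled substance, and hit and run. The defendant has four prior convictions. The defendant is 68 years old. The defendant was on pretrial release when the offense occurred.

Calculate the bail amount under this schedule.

Base amounts from the schedule: possession of burglary tools $20600; possession of a controlled substance $5000; hit and run $12500.
Stacking rule: highest base plus $12500 per additional charge. Highest is possession of burglary tools at $20600; 2 additional charges → +$25000. Combined base = $45600.
Age 65 or older (−10%): $45600 × 0.9 = $41040.
Three or more prior convictions of any kind (+50%): $41040 × 1.5 = $61560.
Defendant was on pretrial release at the time (+50%): $61560 × 1.5 = $92340.
$92340 is within the $450000 maximum.

$92340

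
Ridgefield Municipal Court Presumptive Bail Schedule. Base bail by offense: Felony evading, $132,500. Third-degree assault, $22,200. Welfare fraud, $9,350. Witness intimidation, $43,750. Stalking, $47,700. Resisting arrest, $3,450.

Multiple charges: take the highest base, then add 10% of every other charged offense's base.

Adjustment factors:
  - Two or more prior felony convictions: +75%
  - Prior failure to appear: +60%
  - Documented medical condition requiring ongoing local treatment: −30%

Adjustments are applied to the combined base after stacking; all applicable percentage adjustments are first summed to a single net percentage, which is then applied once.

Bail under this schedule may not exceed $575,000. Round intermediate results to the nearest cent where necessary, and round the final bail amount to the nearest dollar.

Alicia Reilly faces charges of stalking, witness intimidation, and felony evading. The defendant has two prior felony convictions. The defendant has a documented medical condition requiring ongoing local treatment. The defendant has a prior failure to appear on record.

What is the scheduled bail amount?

Base amounts from the schedule: stalking $47,700; witness intimidation $43,750; felony evading $132,500.
Stacking rule: highest base plus 10% of each additional charge. Highest is felony evading at $132,500. Additional: $47,700 × 10% = $4,770; $43,750 × 10% = $4,375. Combined base = $132,500 + $9,145 = $141,645.
Net percentage adjustment: +75% +60% −30% = +105%. $141,645 × 2.05 = $290,372.25.
$290,372.25 is within the $575,000 maximum.
Rounded to the nearest dollar: $290,372.

$290,372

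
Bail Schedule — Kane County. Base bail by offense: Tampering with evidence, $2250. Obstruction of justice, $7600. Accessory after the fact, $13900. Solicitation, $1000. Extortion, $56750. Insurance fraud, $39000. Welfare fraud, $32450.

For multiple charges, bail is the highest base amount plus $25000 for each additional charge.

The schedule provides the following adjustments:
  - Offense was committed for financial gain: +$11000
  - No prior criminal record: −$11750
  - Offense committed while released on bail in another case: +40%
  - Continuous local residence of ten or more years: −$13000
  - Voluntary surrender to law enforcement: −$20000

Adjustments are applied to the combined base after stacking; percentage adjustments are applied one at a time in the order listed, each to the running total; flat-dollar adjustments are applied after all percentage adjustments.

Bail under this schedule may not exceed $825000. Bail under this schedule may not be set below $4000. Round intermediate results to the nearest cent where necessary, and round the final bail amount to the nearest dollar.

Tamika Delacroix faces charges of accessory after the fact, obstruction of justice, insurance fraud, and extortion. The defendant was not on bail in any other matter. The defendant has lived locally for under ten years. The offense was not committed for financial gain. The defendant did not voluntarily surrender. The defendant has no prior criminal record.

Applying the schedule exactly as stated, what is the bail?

Base amounts from the schedule: accessory after the fact $13900; obstruction of justice $7600; insurance fraud $39000; extortion $56750.
Stacking rule: highest base plus $25000 per additional charge. Highest is extortion at $56750; 3 additional charges → +$75000. Combined base = $131750.
No prior criminal record (−$11750 flat): $131750 − $11750 = $120000.
$120000 is within the $825000 maximum.
$120000 is at or above the $4000 minimum.

$120000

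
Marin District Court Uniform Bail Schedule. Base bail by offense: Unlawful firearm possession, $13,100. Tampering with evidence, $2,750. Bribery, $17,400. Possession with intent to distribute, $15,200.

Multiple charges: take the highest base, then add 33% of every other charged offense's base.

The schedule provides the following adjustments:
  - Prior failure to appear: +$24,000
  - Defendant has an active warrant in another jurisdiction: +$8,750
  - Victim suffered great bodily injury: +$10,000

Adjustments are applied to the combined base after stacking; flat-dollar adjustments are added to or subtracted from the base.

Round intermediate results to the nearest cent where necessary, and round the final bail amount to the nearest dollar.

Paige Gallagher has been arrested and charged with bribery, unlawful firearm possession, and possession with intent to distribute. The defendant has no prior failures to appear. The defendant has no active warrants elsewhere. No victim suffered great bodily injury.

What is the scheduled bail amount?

$26,739

Base amounts from the schedule: bribery $17,400; unlawful firearm possession $13,100; possession with intent to distribute $15,200.
Stacking rule: highest base plus 33% of each additional charge. Highest is bribery at $17,400. Additional: $13,100 × 33% = $4,323; $15,200 × 33% = $5,016. Combined base = $17,400 + $9,339 = $26,739.
No adjustment factors apply to this defendant.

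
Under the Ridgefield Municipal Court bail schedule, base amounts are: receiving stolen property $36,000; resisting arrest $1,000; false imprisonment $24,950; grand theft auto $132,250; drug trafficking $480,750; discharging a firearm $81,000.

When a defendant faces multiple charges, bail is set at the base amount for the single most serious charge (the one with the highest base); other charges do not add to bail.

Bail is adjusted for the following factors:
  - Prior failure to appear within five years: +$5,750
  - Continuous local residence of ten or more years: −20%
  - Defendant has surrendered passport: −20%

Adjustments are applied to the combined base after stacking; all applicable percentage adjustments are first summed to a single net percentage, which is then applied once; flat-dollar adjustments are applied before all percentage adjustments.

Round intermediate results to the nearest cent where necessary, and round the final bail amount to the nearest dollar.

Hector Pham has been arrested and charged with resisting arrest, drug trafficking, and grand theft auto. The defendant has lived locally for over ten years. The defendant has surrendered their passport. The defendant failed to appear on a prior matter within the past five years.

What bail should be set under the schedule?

$291,900

Base amounts from the schedule: resisting arrest $1,000; drug trafficking $480,750; grand theft auto $132,250.
Stacking rule: use the highest base only. Highest is drug trafficking at $480,750. Combined base = $480,750.
Prior failure to appear within five years (+$5,750 flat): $480,750 + $5,750 = $486,500.
Net percentage adjustment: −20% −20% = −40%. $486,500 × 0.6 = $291,900.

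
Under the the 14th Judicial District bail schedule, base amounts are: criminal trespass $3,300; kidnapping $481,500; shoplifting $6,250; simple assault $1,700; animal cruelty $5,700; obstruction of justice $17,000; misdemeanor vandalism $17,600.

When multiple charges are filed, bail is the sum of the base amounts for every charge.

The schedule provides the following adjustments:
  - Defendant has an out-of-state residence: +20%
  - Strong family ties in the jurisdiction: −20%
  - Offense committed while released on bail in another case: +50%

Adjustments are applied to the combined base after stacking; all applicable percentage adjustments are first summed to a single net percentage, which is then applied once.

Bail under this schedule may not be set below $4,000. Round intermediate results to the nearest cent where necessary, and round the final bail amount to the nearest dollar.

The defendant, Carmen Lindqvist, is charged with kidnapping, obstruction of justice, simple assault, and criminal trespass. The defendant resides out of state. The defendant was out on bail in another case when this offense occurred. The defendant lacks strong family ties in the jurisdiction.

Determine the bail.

Base amounts from the schedule: kidnapping $481,500; obstruction of justice $17,000; simple assault $1,700; criminal trespass $3,300.
Stacking rule: sum of all bases. $481,500 + $17,000 + $1,700 + $3,300 = $503,500.
Net percentage adjustment: +20% +50% = +70%. $503,500 × 1.7 = $855,950.
$855,950 is at or above the $4,000 minimum.

$855,950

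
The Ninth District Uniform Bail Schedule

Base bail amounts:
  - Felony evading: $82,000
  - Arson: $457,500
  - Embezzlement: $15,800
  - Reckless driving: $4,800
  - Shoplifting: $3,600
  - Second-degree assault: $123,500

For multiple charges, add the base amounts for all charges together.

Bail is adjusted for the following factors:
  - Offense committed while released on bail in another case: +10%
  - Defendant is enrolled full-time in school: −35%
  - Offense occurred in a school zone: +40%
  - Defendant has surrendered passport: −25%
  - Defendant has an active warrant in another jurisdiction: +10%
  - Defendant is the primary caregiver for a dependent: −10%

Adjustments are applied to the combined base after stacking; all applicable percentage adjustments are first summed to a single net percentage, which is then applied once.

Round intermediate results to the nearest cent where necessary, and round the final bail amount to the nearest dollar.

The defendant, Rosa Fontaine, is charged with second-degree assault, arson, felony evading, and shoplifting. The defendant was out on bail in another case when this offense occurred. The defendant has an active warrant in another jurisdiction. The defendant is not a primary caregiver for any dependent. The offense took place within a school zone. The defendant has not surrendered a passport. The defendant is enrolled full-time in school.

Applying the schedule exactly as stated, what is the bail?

Base amounts from the schedule: second-degree assault $123,500; arson $457,500; felony evading $82,000; shoplifting $3,600.
Stacking rule: sum of all bases. $123,500 + $457,500 + $82,000 + $3,600 = $666,600.
Net percentage adjustment: +10% −35% +40% +10% = +25%. $666,600 × 1.25 = $833,250.

$833,250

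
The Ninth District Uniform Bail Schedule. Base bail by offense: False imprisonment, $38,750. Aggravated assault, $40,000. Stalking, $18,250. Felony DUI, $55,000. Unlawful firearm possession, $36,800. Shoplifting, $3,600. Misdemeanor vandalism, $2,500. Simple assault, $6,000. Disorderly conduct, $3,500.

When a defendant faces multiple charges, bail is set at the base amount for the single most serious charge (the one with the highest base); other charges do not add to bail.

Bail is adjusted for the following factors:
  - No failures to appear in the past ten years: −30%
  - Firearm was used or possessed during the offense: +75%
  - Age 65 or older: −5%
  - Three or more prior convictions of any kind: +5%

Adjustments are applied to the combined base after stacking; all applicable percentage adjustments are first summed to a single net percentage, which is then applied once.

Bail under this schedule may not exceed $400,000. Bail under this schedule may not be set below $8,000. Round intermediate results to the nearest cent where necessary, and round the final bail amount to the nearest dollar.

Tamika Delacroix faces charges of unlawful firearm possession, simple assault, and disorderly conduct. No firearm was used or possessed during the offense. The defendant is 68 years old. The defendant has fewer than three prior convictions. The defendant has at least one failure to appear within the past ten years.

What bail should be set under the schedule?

$34,960

Base amounts from the schedule: unlawful firearm possession $36,800; simple assault $6,000; disorderly conduct $3,500.
Stacking rule: use the highest base only. Highest is unlawful firearm possession at $36,800. Combined base = $36,800.
Age 65 or older (−5%): $36,800 × 0.95 = $34,960.
$34,960 is within the $400,000 maximum.
$34,960 is at or above the $8,000 minimum.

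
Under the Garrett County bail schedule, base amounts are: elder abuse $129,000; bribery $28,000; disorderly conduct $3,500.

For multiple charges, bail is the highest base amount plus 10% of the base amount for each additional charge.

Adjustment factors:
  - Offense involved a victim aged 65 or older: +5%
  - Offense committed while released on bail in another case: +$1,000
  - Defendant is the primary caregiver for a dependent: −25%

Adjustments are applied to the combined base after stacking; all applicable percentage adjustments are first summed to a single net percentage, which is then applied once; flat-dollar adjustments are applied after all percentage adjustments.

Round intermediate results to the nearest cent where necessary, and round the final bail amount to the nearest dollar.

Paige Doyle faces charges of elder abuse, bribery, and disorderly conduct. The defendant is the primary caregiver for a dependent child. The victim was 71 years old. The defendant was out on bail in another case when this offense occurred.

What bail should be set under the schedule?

Base amounts from the schedule: elder abuse $129,000; bribery $28,000; disorderly conduct $3,500.
Stacking rule: highest base plus 10% of each additional charge. Highest is elder abuse at $129,000. Additional: $28,000 × 10% = $2,800; $3,500 × 10% = $350. Combined base = $129,000 + $3,150 = $132,150.
Net percentage adjustment: +5% −25% = −20%. $132,150 × 0.8 = $105,720.
Offense committed while released on bail in another case (+$1,000 flat): $105,720 + $1,000 = $106,720.

$106,720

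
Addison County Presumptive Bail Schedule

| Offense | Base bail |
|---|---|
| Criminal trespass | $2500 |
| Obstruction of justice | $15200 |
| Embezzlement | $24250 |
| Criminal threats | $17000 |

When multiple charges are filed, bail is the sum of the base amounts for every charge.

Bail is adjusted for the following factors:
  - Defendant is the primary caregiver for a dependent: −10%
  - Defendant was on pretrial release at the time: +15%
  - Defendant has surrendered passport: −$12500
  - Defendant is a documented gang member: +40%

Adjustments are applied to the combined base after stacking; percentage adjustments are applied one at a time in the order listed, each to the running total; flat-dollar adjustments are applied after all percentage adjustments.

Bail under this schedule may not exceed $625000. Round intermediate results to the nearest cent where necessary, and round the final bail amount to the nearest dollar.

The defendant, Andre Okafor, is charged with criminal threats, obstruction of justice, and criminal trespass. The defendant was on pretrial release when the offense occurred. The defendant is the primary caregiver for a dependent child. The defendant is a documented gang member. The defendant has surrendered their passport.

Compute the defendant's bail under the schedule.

Base amounts from the schedule: criminal threats $17000; obstruction of justice $15200; criminal trespass $2500.
Stacking rule: sum of all bases. $17000 + $15200 + $2500 = $34700.
Defendant is the primary caregiver for a dependent (−10%): $34700 × 0.9 = $31230.
Defendant was on pretrial release at the time (+15%): $31230 × 1.15 = $35914.50.
Defendant is a documented gang member (+40%): $35914.50 × 1.4 = $50280.30.
Defendant has surrendered passport (−$12500 flat): $50280.30 − $12500 = $37780.30.
$37780.30 is within the $625000 maximum.
Rounded to the nearest dollar: $37780.

$37780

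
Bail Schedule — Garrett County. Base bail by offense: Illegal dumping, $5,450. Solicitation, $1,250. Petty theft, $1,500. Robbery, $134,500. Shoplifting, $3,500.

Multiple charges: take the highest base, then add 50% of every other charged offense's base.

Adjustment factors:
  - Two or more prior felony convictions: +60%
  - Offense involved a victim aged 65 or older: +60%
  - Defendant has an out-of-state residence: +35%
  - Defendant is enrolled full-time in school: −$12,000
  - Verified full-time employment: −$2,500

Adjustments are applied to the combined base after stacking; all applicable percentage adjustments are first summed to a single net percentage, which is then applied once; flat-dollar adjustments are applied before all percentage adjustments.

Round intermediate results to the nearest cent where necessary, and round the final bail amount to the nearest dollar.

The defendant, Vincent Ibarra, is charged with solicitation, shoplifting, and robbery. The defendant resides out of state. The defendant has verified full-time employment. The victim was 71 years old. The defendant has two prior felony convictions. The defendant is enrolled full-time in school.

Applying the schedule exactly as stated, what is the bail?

Base amounts from the schedule: solicitation $1,250; shoplifting $3,500; robbery $134,500.
Stacking rule: highest base plus 50% of each additional charge. Highest is robbery at $134,500. Additional: $1,250 × 50% = $625; $3,500 × 50% = $1,750. Combined base = $134,500 + $2,375 = $136,875.
Defendant is enrolled full-time in school (−$12,000 flat): $136,875 − $12,000 = $124,875.
Verified full-time employment (−$2,500 flat): $124,875 − $2,500 = $122,375.
Net percentage adjustment: +60% +60% +35% = +155%. $122,375 × 2.55 = $312,056.25.
Rounded to the nearest dollar: $312,056.

$312,056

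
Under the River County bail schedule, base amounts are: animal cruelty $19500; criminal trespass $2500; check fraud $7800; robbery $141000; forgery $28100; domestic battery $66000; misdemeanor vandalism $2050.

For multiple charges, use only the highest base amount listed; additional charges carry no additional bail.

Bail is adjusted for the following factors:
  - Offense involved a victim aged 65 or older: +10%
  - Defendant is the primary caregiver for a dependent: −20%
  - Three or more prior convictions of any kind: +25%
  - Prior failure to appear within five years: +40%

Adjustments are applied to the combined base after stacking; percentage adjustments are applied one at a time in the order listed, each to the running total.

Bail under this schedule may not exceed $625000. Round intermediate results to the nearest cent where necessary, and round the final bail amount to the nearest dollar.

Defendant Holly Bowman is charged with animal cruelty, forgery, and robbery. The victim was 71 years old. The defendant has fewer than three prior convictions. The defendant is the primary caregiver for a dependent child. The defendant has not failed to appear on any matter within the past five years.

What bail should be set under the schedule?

Base amounts from the schedule: animal cruelty $19500; forgery $28100; robbery $141000.
Stacking rule: use the highest base only. Highest is robbery at $141000. Combined base = $141000.
Offense involved a victim aged 65 or older (+10%): $141000 × 1.1 = $155100.
Defendant is the primary caregiver for a dependent (−20%): $155100 × 0.8 = $124080.
$124080 is within the $625000 maximum.

$124080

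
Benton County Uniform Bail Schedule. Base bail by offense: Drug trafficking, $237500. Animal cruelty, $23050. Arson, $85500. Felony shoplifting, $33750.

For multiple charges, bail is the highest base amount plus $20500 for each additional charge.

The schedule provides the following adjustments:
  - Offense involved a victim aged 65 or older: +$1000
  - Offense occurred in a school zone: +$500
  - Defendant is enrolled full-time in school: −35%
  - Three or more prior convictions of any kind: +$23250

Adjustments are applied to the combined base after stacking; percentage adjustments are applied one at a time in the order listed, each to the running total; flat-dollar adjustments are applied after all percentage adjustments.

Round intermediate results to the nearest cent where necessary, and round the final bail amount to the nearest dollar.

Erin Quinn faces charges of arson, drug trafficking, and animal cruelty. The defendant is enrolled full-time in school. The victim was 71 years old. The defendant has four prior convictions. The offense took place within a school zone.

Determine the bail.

$205775

Base amounts from the schedule: arson $85500; drug trafficking $237500; animal cruelty $23050.
Stacking rule: highest base plus $20500 per additional charge. Highest is drug trafficking at $237500; 2 additional charges → +$41000. Combined base = $278500.
Defendant is enrolled full-time in school (−35%): $278500 × 0.65 = $181025.
Offense involved a victim aged 65 or older (+$1000 flat): $181025 + $1000 = $182025.
Offense occurred in a school zone (+$500 flat): $182025 + $500 = $182525.
Three or more prior convictions of any kind (+$23250 flat): $182525 + $23250 = $205775.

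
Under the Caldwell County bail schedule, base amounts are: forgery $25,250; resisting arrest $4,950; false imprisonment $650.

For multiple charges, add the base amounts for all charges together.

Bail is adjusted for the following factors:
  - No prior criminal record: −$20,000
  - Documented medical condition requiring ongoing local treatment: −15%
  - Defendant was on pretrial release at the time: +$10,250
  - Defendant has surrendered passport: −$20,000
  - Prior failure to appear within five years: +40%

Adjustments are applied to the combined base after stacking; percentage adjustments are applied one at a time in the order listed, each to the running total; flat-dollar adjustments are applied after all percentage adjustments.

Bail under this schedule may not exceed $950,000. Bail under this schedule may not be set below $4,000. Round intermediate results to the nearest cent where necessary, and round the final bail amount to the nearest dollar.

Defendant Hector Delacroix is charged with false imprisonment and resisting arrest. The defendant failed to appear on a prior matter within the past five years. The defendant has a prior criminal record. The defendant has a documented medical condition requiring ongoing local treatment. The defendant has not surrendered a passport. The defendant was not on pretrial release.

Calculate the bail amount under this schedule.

Base amounts from the schedule: false imprisonment $650; resisting arrest $4,950.
Stacking rule: sum of all bases. $650 + $4,950 = $5,600.
Documented medical condition requiring ongoing local treatment (−15%): $5,600 × 0.85 = $4,760.
Prior failure to appear within five years (+40%): $4,760 × 1.4 = $6,664.
$6,664 is within the $950,000 maximum.
$6,664 is at or above the $4,000 minimum.

$6,664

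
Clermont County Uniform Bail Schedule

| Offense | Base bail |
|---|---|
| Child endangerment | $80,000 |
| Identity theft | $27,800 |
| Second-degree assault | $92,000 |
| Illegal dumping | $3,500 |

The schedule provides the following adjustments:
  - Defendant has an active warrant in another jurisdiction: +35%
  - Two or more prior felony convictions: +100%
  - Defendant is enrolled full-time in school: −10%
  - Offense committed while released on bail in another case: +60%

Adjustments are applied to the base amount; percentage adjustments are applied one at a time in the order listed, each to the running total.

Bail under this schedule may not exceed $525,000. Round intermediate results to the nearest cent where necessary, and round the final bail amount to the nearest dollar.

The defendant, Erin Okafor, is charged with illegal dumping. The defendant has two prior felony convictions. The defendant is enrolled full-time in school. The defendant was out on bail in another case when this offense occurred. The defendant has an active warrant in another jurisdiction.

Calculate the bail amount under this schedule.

Base amounts from the schedule: illegal dumping $3,500.
Single charge. Combined base = $3,500.
Defendant has an active warrant in another jurisdiction (+35%): $3,500 × 1.35 = $4,725.
Two or more prior felony convictions (+100%): $4,725 × 2 = $9,450.
Defendant is enrolled full-time in school (−10%): $9,450 × 0.9 = $8,505.
Offense committed while released on bail in another case (+60%): $8,505 × 1.6 = $13,608.
$13,608 is within the $525,000 maximum.

$13,608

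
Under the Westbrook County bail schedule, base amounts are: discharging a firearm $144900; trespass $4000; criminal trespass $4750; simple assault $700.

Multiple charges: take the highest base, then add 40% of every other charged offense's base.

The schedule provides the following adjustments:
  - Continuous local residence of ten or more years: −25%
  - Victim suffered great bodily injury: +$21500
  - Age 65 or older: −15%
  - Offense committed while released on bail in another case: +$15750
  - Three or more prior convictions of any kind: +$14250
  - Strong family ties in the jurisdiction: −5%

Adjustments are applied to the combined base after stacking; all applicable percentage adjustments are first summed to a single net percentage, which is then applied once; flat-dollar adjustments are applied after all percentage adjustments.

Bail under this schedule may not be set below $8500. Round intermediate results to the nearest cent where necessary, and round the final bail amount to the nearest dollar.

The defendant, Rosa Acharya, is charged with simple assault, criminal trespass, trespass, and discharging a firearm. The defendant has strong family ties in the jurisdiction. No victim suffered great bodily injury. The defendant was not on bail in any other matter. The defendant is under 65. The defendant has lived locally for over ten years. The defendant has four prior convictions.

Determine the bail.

$118326

Base amounts from the schedule: simple assault $700; criminal trespass $4750; trespass $4000; discharging a firearm $144900.
Stacking rule: highest base plus 40% of each additional charge. Highest is discharging a firearm at $144900. Additional: $700 × 40% = $280; $4750 × 40% = $1900; $4000 × 40% = $1600. Combined base = $144900 + $3780 = $148680.
Net percentage adjustment: −25% −5% = −30%. $148680 × 0.7 = $104076.
Three or more prior convictions of any kind (+$14250 flat): $104076 + $14250 = $118326.
$118326 is at or above the $8500 minimum.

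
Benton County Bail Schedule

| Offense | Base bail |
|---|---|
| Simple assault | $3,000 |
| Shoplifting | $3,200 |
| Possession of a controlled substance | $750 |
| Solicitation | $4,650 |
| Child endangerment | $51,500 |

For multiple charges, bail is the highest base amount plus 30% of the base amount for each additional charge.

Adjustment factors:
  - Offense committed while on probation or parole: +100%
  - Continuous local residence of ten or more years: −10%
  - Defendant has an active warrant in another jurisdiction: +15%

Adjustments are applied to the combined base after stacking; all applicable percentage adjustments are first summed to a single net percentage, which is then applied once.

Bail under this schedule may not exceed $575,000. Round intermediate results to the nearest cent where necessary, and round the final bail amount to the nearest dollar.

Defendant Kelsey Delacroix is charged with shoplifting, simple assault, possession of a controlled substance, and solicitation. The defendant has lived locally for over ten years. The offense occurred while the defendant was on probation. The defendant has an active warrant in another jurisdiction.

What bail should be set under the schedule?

Base amounts from the schedule: shoplifting $3,200; simple assault $3,000; possession of a controlled substance $750; solicitation $4,650.
Stacking rule: highest base plus 30% of each additional charge. Highest is solicitation at $4,650. Additional: $3,200 × 30% = $960; $3,000 × 30% = $900; $750 × 30% = $225. Combined base = $4,650 + $2,085 = $6,735.
Net percentage adjustment: +100% −10% +15% = +105%. $6,735 × 2.05 = $13,806.75.
$13,806.75 is within the $575,000 maximum.
Rounded to the nearest dollar: $13,807.

$13,807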